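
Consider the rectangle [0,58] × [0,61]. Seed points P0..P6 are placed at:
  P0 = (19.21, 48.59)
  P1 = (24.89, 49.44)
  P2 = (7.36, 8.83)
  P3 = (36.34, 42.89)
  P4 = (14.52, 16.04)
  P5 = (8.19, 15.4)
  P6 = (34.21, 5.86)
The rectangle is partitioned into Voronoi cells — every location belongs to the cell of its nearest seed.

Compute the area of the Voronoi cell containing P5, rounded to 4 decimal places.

1. box [0,58]×[0,61]: [(0, 0) (58, 0) (58, 61) (0, 61)]
2. ⊥bis P5·P0 via (13.7,31.995): [(0, 36.5438) (0, 0) (58, 0) (58, 17.2862)]  |A|=1561.0686
3. ⊥bis P5·P1 via (16.54,32.42): [(25.1668, 28.1877) (0, 36.5438) (0, 0) (58, 0) (58, 12.0798)]  |A|=1475.5968
4. ⊥bis P5·P2 via (7.775,12.115): [(25.1668, 28.1877) (0, 36.5438) (0, 13.0972) (58, 5.77) (58, 12.0798)]  |A|=928.4476
5. ⊥bis P5·P3 via (22.265,29.145): [(22.2561, 29.1541) (0, 36.5438) (0, 13.0972) (43.2754, 7.6302)]  |A|=669.1864
6. ⊥bis P5·P4 via (11.355,15.72): [(9.5709, 33.366) (0, 36.5438) (0, 13.0972) (11.7705, 11.6102)]  |A|=238.6049
7. ⊥bis P5·P6 via (21.2,10.63): [(9.5709, 33.366) (0, 36.5438) (0, 13.0972) (11.7705, 11.6102)]  |A|=238.6049
8. canonical 4-gon: [(9.5709, 33.366) (0, 36.5438) (0, 13.0972) (11.7705, 11.6102)]
9. shoelace: 238.6049

Area of P5's cell: 238.6049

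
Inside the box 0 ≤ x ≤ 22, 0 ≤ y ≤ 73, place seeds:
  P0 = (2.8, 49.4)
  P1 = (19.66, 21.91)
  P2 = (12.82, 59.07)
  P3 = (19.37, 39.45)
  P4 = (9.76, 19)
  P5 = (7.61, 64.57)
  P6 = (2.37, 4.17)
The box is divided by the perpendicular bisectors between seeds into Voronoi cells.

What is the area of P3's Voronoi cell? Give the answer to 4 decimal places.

1. box [0,22]×[0,73]: [(0, 0) (22, 0) (22, 73) (0, 73)]
2. ⊥bis P3·P0 via (11.085,44.425): [(0, 25.9649) (0, 0) (22, 0) (22, 62.602)]  |A|=974.2358
3. ⊥bis P3·P1 via (19.515,30.68): [(2.6641, 30.4014) (22, 30.7211) (22, 62.602)]  |A|=308.224
4. ⊥bis P3·P2 via (16.095,49.26): [(13.4601, 48.3804) (2.6641, 30.4014) (22, 30.7211) (22, 51.2313)]  |A|=259.6719
5. ⊥bis P3·P4 via (14.565,29.225): [(13.4601, 48.3804) (4.7323, 33.8457) (11.7422, 30.5515) (22, 30.7211) (22, 51.2313)]  |A|=244.1933
6. ⊥bis P3·P5 via (13.49,52.01): [(13.4601, 48.3804) (4.7323, 33.8457) (11.7422, 30.5515) (22, 30.7211) (22, 51.2313)]  |A|=244.1933
7. ⊥bis P3·P6 via (10.87,21.81): [(13.4601, 48.3804) (4.7323, 33.8457) (11.7422, 30.5515) (22, 30.7211) (22, 51.2313)]  |A|=244.1933
8. canonical 5-gon: [(13.4601, 48.3804) (4.7323, 33.8457) (11.7422, 30.5515) (22, 30.7211) (22, 51.2313)]
9. shoelace: 244.1933

Area of P3's cell: 244.1933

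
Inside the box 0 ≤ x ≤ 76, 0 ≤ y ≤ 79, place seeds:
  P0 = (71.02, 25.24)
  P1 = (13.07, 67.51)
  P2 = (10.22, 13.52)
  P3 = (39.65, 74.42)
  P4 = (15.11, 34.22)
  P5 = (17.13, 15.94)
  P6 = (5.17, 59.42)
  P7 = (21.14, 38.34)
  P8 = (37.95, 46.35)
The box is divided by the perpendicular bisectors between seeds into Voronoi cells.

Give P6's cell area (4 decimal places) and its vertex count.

Area of P6's cell: 301.7390 (4 vertices)

1. box [0,76]×[0,79]: [(0, 0) (76, 0) (76, 79) (0, 79)]
2. ⊥bis P6·P0 via (38.095,42.33): [(0, 0) (16.1233, 0) (57.1289, 79) (0, 79)]  |A|=2893.4591
3. ⊥bis P6·P1 via (9.12,63.465): [(0, 72.3708) (0, 0) (16.1233, 0) (35.6288, 37.5788)]  |A|=1592.1894
4. ⊥bis P6·P2 via (7.695,36.47): [(33.8207, 39.3444) (0, 72.3708) (0, 35.6234)]  |A|=621.4122
5. ⊥bis P6·P3 via (22.41,66.92): [(33.8207, 39.3444) (0, 72.3708) (0, 35.6234)]  |A|=621.4122
6. ⊥bis P6·P4 via (10.14,46.82): [(21.5546, 51.3224) (0, 72.3708) (0, 42.8203)]  |A|=318.4745
7. ⊥bis P6·P5 via (11.15,37.68): [(21.5546, 51.3224) (0, 72.3708) (0, 42.8203)]  |A|=318.4745
8. ⊥bis P6·P7 via (13.155,48.88): [(10.7572, 47.0635) (19.2935, 53.5305) (0, 72.3708) (0, 42.8203)]  |A|=301.739
9. ⊥bis P6·P8 via (21.56,52.885): [(10.7572, 47.0635) (19.2935, 53.5305) (0, 72.3708) (0, 42.8203)]  |A|=301.739
10. canonical 4-gon: [(10.7572, 47.0635) (19.2935, 53.5305) (0, 72.3708) (0, 42.8203)]
11. shoelace: 301.739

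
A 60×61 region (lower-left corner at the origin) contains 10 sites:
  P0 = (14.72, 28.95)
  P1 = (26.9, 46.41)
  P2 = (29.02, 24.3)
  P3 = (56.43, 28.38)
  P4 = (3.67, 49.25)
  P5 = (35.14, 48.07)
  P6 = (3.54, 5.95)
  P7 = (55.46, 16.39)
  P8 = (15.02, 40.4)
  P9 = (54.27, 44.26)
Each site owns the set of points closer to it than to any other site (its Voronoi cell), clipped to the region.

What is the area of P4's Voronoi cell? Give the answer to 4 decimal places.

Area of P4's cell: 288.6022

1. box [0,60]×[0,61]: [(0, 0) (60, 0) (60, 61) (0, 61)]
2. ⊥bis P4·P0 via (9.195,39.1): [(0, 34.0948) (49.4276, 61) (0, 61)]  |A|=664.9285
3. ⊥bis P4·P1 via (15.285,47.83): [(0, 34.0948) (14.5758, 42.029) (16.8951, 61) (0, 61)]  |A|=356.3409
4. ⊥bis P4·P2 via (16.345,36.775): [(0, 34.0948) (14.5758, 42.029) (16.8951, 61) (0, 61)]  |A|=356.3409
5. ⊥bis P4·P3 via (30.05,38.815): [(0, 34.0948) (14.5758, 42.029) (16.8951, 61) (0, 61)]  |A|=356.3409
6. ⊥bis P4·P5 via (19.405,48.66): [(0, 34.0948) (14.5758, 42.029) (16.8951, 61) (0, 61)]  |A|=356.3409
7. ⊥bis P4·P6 via (3.605,27.6): [(0, 34.0948) (14.5758, 42.029) (16.8951, 61) (0, 61)]  |A|=356.3409
8. ⊥bis P4·P7 via (29.565,32.82): [(0, 34.0948) (14.5758, 42.029) (16.8951, 61) (0, 61)]  |A|=356.3409
9. ⊥bis P4·P8 via (9.345,44.825): [(0, 34.0948) (1.6997, 35.0201) (15.9538, 53.3007) (16.8951, 61) (0, 61)]  |A|=288.6022
10. ⊥bis P4·P9 via (28.97,46.755): [(0, 34.0948) (1.6997, 35.0201) (15.9538, 53.3007) (16.8951, 61) (0, 61)]  |A|=288.6022
11. canonical 5-gon: [(0, 34.0948) (1.6997, 35.0201) (15.9538, 53.3007) (16.8951, 61) (0, 61)]
12. shoelace: 288.6022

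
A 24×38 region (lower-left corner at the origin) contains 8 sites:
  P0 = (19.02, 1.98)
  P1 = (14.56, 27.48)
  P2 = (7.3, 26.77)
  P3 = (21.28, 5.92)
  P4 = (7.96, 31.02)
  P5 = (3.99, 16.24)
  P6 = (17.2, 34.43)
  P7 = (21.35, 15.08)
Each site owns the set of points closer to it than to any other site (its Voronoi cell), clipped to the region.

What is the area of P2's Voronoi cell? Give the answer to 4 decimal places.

Area of P2's cell: 86.4252

1. box [0,24]×[0,38]: [(0, 0) (24, 0) (24, 38) (0, 38)]
2. ⊥bis P2·P0 via (13.16,14.375): [(0, 8.1533) (24, 19.4998) (24, 38) (0, 38)]  |A|=580.162
3. ⊥bis P2·P1 via (10.93,27.125): [(0, 8.1533) (12.2203, 13.9308) (9.8665, 38) (0, 38)]  |A|=301.1075
4. ⊥bis P2·P3 via (14.29,16.345): [(0, 8.1533) (7.0288, 11.4764) (12.1261, 14.8941) (9.8665, 38) (0, 38)]  |A|=298.4912
5. ⊥bis P2·P4 via (7.63,28.895): [(0, 30.0799) (0, 8.1533) (7.0288, 11.4764) (12.1261, 14.8941) (10.8051, 28.4019)]  |A|=208.3528
6. ⊥bis P2·P5 via (5.645,21.505): [(0, 30.0799) (0, 23.2794) (11.6647, 19.6128) (10.8051, 28.4019)]  |A|=86.4252
7. ⊥bis P2·P6 via (12.25,30.6): [(0, 30.0799) (0, 23.2794) (11.6647, 19.6128) (10.8051, 28.4019)]  |A|=86.4252
8. ⊥bis P2·P7 via (14.325,20.925): [(0, 30.0799) (0, 23.2794) (11.6647, 19.6128) (10.8051, 28.4019)]  |A|=86.4252
9. canonical 4-gon: [(0, 30.0799) (0, 23.2794) (11.6647, 19.6128) (10.8051, 28.4019)]
10. shoelace: 86.4252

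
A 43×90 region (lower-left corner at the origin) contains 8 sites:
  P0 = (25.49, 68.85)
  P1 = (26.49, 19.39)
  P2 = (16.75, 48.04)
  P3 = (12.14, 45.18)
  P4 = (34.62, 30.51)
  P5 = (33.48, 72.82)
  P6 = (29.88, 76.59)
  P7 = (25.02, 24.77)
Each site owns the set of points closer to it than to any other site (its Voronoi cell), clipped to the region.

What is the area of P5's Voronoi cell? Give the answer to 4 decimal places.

Area of P5's cell: 278.7481

1. box [0,43]×[0,90]: [(0, 0) (43, 0) (43, 90) (0, 90)]
2. ⊥bis P5·P0 via (29.485,70.835): [(43, 43.6348) (43, 90) (19.9625, 90)]  |A|=534.0701
3. ⊥bis P5·P1 via (29.985,46.105): [(42.5921, 44.4557) (43, 44.4023) (43, 90) (19.9625, 90)]  |A|=533.9136
4. ⊥bis P5·P2 via (25.115,60.43): [(39.4707, 50.7379) (43, 48.3551) (43, 90) (19.9625, 90)]  |A|=525.7403
5. ⊥bis P5·P3 via (22.81,59): [(39.4707, 50.7379) (43, 48.3551) (43, 90) (19.9625, 90)]  |A|=525.7403
6. ⊥bis P5·P4 via (34.05,51.665): [(38.9445, 51.7969) (43, 51.9061) (43, 90) (19.9625, 90)]  |A|=517.2978
7. ⊥bis P5·P6 via (31.68,74.705): [(28.8872, 72.0381) (38.9445, 51.7969) (43, 51.9061) (43, 85.5145)]  |A|=278.7481
8. ⊥bis P5·P7 via (29.25,48.795): [(28.8872, 72.0381) (38.9445, 51.7969) (43, 51.9061) (43, 85.5145)]  |A|=278.7481
9. canonical 4-gon: [(28.8872, 72.0381) (38.9445, 51.7969) (43, 51.9061) (43, 85.5145)]
10. shoelace: 278.7481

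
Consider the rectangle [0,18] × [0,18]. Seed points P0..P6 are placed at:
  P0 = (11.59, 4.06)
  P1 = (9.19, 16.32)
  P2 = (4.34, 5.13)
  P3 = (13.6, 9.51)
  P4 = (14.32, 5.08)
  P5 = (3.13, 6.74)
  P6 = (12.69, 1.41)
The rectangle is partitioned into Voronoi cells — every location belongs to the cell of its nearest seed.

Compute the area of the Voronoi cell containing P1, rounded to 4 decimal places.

1. box [0,18]×[0,18]: [(0, 0) (18, 0) (18, 18) (0, 18)]
2. ⊥bis P1·P0 via (10.39,10.19): [(0, 8.1561) (18, 11.6797) (18, 18) (0, 18)]  |A|=145.4779
3. ⊥bis P1·P2 via (6.765,10.725): [(0, 13.6571) (8.7432, 9.8676) (18, 11.6797) (18, 18) (0, 18)]  |A|=121.4296
4. ⊥bis P1·P3 via (11.395,12.915): [(0, 13.6571) (7.5127, 10.4009) (18, 17.1922) (18, 18) (0, 18)]  |A|=88.9407
5. ⊥bis P1·P4 via (11.755,10.7): [(0, 13.6571) (7.5127, 10.4009) (18, 17.1922) (18, 18) (0, 18)]  |A|=88.9407
6. ⊥bis P1·P5 via (6.16,11.53): [(0, 15.4266) (7.7263, 10.5392) (18, 17.1922) (18, 18) (0, 18)]  |A|=81.2377
7. ⊥bis P1·P6 via (10.94,8.865): [(0, 15.4266) (7.7263, 10.5392) (18, 17.1922) (18, 18) (0, 18)]  |A|=81.2377
8. canonical 5-gon: [(0, 15.4266) (7.7263, 10.5392) (18, 17.1922) (18, 18) (0, 18)]
9. shoelace: 81.2377

Area of P1's cell: 81.2377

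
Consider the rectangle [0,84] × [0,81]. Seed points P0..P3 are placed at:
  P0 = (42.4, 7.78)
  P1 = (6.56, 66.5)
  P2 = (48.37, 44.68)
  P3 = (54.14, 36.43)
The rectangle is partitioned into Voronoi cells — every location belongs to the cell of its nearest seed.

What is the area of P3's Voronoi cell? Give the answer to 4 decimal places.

1. box [0,84]×[0,81]: [(0, 0) (84, 0) (84, 81) (0, 81)]
2. ⊥bis P3·P0 via (48.27,22.105): [(0, 41.8847) (84, 7.4638) (84, 81) (0, 81)]  |A|=4731.3607
3. ⊥bis P3·P1 via (30.35,51.465): [(19.2978, 33.977) (84, 7.4638) (84, 81) (49.0158, 81)]  |A|=3201.5077
4. ⊥bis P3·P2 via (51.255,40.555): [(33.5181, 28.1499) (84, 7.4638) (84, 63.4567)]  |A|=1413.3124
5. canonical 3-gon: [(33.5181, 28.1499) (84, 7.4638) (84, 63.4567)]
6. shoelace: 1413.3124

Area of P3's cell: 1413.3124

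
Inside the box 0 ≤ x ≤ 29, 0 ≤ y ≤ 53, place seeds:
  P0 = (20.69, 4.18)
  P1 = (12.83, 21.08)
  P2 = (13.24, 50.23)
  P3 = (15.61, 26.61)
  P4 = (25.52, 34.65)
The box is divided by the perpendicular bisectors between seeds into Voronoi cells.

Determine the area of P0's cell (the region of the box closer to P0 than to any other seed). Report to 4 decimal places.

1. box [0,29]×[0,53]: [(0, 0) (29, 0) (29, 53) (0, 53)]
2. ⊥bis P0·P1 via (16.76,12.63): [(0, 4.8351) (0, 0) (29, 0) (29, 18.3227)]  |A|=335.7881
3. ⊥bis P0·P2 via (16.965,27.205): [(0, 4.8351) (0, 0) (29, 0) (29, 18.3227)]  |A|=335.7881
4. ⊥bis P0·P3 via (18.15,15.395): [(27.0288, 17.4059) (0, 4.8351) (0, 0) (29, 0) (29, 17.8523)]  |A|=335.3245
5. ⊥bis P0·P4 via (23.105,19.415): [(27.0288, 17.4059) (0, 4.8351) (0, 0) (29, 0) (29, 17.8523)]  |A|=335.3245
6. canonical 5-gon: [(27.0288, 17.4059) (0, 4.8351) (0, 0) (29, 0) (29, 17.8523)]
7. shoelace: 335.3245

Area of P0's cell: 335.3245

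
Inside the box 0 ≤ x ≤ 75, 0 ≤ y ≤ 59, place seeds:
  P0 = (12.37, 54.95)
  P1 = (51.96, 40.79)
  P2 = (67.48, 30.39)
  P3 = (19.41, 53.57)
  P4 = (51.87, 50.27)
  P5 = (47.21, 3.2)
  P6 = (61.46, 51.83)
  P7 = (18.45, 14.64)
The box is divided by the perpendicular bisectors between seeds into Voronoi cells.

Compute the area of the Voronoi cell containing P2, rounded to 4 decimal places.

Area of P2's cell: 585.2816

1. box [0,75]×[0,59]: [(0, 0) (75, 0) (75, 59) (0, 59)]
2. ⊥bis P2·P0 via (39.925,42.67): [(20.9089, 0) (75, 0) (75, 59) (47.2025, 59)]  |A|=2415.7116
3. ⊥bis P2·P1 via (59.72,35.59): [(35.871, 0) (75, 0) (75, 58.3925)]  |A|=1142.4184
4. ⊥bis P2·P3 via (43.445,41.98): [(35.871, 0) (75, 0) (75, 58.3925)]  |A|=1142.4184
5. ⊥bis P2·P4 via (59.675,40.33): [(66.4734, 45.6682) (35.871, 0) (75, 0) (75, 52.3634)]  |A|=1116.7147
6. ⊥bis P2·P5 via (57.345,16.795): [(66.4734, 45.6682) (50.5299, 21.8756) (75, 3.6333) (75, 52.3634)]  |A|=644.2765
7. ⊥bis P2·P6 via (64.47,41.11): [(63.1754, 40.7465) (50.5299, 21.8756) (75, 3.6333) (75, 44.0667)]  |A|=585.2816
8. ⊥bis P2·P7 via (42.965,22.515): [(63.1754, 40.7465) (50.5299, 21.8756) (75, 3.6333) (75, 44.0667)]  |A|=585.2816
9. canonical 4-gon: [(63.1754, 40.7465) (50.5299, 21.8756) (75, 3.6333) (75, 44.0667)]
10. shoelace: 585.2816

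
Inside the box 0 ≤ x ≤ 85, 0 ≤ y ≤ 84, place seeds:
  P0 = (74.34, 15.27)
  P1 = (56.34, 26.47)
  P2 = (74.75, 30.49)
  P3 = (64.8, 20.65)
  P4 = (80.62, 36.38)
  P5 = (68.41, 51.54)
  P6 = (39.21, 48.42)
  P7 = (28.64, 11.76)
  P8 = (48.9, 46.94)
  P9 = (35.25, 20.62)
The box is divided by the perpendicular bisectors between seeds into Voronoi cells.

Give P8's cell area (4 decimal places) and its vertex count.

Area of P8's cell: 481.0213 (5 vertices)

1. box [0,85]×[0,84]: [(0, 0) (85, 0) (85, 84) (0, 84)]
2. ⊥bis P8·P0 via (61.62,31.105): [(0, 0) (22.8977, 0) (85, 49.8858) (85, 84) (0, 84)]  |A|=5590.9892
3. ⊥bis P8·P1 via (52.62,36.705): [(0, 17.5798) (81.7897, 47.307) (85, 49.8858) (85, 84) (0, 84)]  |A|=4330.4557
4. ⊥bis P8·P2 via (61.825,38.715): [(0, 17.5798) (62.9307, 40.4525) (85, 75.1329) (85, 84) (0, 84)]  |A|=4038.5486
5. ⊥bis P8·P3 via (56.85,33.795): [(0, 17.5798) (62.9307, 40.4525) (85, 75.1329) (85, 84) (0, 84)]  |A|=4038.5486
6. ⊥bis P8·P4 via (64.76,41.66): [(0, 17.5798) (62.9307, 40.4525) (65.9239, 45.1562) (78.8555, 84) (0, 84)]  |A|=3834.6361
7. ⊥bis P8·P5 via (58.655,49.24): [(0, 17.5798) (60.9008, 39.7147) (50.4594, 84) (0, 84)]  |A|=3139.8267
8. ⊥bis P8·P6 via (44.055,47.68): [(41.7768, 32.7639) (60.9008, 39.7147) (50.4594, 84) (49.6023, 84)]  |A|=481.7012
9. ⊥bis P8·P7 via (38.77,29.35): [(41.7768, 32.7639) (60.9008, 39.7147) (50.4594, 84) (49.6023, 84)]  |A|=481.7012
10. ⊥bis P8·P9 via (42.075,33.78): [(41.9425, 33.8487) (43.104, 33.2463) (60.9008, 39.7147) (50.4594, 84) (49.6023, 84)]  |A|=481.0213
11. canonical 5-gon: [(41.9425, 33.8487) (43.104, 33.2463) (60.9008, 39.7147) (50.4594, 84) (49.6023, 84)]
12. shoelace: 481.0213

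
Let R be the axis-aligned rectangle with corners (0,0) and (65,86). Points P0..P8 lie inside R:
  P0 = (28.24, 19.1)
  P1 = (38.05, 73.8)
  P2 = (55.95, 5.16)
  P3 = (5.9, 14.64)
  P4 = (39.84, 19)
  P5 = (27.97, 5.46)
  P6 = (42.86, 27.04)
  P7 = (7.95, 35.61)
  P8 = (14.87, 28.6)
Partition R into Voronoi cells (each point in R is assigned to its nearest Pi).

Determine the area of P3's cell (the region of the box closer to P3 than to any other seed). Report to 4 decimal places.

Area of P3's cell: 364.0877

1. box [0,65]×[0,86]: [(0, 0) (65, 0) (65, 86) (0, 86)]
2. ⊥bis P3·P0 via (17.07,16.87): [(0, 0) (20.438, 0) (3.2688, 86) (0, 86)]  |A|=1019.3887
3. ⊥bis P3·P1 via (21.975,44.22): [(0, 56.1621) (0, 0) (20.438, 0) (10.3484, 50.5384)]  |A|=807.0442
4. ⊥bis P3·P2 via (30.925,9.9): [(0, 56.1621) (0, 0) (20.438, 0) (10.3484, 50.5384)]  |A|=807.0442
5. ⊥bis P3·P4 via (22.87,16.82): [(0, 56.1621) (0, 0) (20.438, 0) (10.3484, 50.5384)]  |A|=807.0442
6. ⊥bis P3·P5 via (16.935,10.05): [(0, 56.1621) (0, 0) (12.7547, 0) (17.9462, 12.4811) (10.3484, 50.5384)]  |A|=759.0966
7. ⊥bis P3·P6 via (24.38,20.84): [(0, 56.1621) (0, 0) (12.7547, 0) (17.9462, 12.4811) (10.3484, 50.5384)]  |A|=759.0966
8. ⊥bis P3·P7 via (6.925,25.125): [(0, 25.802) (0, 0) (12.7547, 0) (17.9462, 12.4811) (15.5911, 24.2778)]  |A|=401.2873
9. ⊥bis P3·P8 via (10.385,21.62): [(4.5722, 25.355) (0, 25.802) (0, 0) (12.7547, 0) (17.9462, 12.4811) (16.9659, 17.3914)]  |A|=364.0877
10. canonical 6-gon: [(4.5722, 25.355) (0, 25.802) (0, 0) (12.7547, 0) (17.9462, 12.4811) (16.9659, 17.3914)]
11. shoelace: 364.0877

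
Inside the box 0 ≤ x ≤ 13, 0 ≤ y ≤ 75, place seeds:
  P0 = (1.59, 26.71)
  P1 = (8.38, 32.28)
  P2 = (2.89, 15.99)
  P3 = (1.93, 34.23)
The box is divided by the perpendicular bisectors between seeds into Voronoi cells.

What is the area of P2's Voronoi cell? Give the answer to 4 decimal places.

1. box [0,13]×[0,75]: [(0, 0) (13, 0) (13, 75) (0, 75)]
2. ⊥bis P2·P0 via (2.24,21.35): [(0, 21.0784) (0, 0) (13, 0) (13, 22.6549)]  |A|=284.2659
3. ⊥bis P2·P1 via (5.635,24.135): [(10.8136, 22.3897) (0, 21.0784) (0, 0) (13, 0) (13, 21.6529)]  |A|=283.1705
4. ⊥bis P2·P3 via (2.41,25.11): [(10.8136, 22.3897) (0, 21.0784) (0, 0) (13, 0) (13, 21.6529)]  |A|=283.1705
5. canonical 5-gon: [(10.8136, 22.3897) (0, 21.0784) (0, 0) (13, 0) (13, 21.6529)]
6. shoelace: 283.1705

Area of P2's cell: 283.1705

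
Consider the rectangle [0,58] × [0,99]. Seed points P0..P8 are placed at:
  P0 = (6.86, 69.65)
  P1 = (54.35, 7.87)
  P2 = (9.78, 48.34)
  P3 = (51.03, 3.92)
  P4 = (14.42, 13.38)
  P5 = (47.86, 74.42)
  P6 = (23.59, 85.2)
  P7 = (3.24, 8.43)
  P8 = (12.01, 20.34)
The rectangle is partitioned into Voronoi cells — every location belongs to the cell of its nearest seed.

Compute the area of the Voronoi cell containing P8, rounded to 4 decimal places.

1. box [0,58]×[0,99]: [(0, 0) (58, 0) (58, 99) (0, 99)]
2. ⊥bis P8·P0 via (9.435,44.995): [(0, 44.0096) (0, 0) (58, 0) (58, 50.0672)]  |A|=2728.2268
3. ⊥bis P8·P1 via (33.18,14.105): [(43.32, 48.534) (0, 44.0096) (0, 0) (29.0258, 0)]  |A|=1657.6177
4. ⊥bis P8·P2 via (10.895,34.34): [(39.8181, 36.6435) (0, 33.4723) (0, 0) (29.0258, 0)]  |A|=1198.2042
5. ⊥bis P8·P3 via (31.52,12.13): [(35.1131, 20.6685) (39.8181, 36.6435) (0, 33.4723) (0, 0) (26.4156, 0)]  |A|=1171.2296
6. ⊥bis P8·P4 via (13.215,16.86): [(36.3508, 24.8711) (39.8181, 36.6435) (0, 33.4723) (0, 12.2841)]  |A|=613.9833
7. ⊥bis P8·P5 via (29.935,47.38): [(36.3508, 24.8711) (39.8181, 36.6435) (0, 33.4723) (0, 12.2841)]  |A|=613.9833
8. ⊥bis P8·P6 via (17.8,52.77): [(36.3508, 24.8711) (39.8181, 36.6435) (0, 33.4723) (0, 12.2841)]  |A|=613.9833
9. ⊥bis P8·P7 via (7.625,14.385): [(7.1268, 14.7519) (36.3508, 24.8711) (39.8181, 36.6435) (0, 33.4723) (0, 19.9997)]  |A|=586.4896
10. canonical 5-gon: [(7.1268, 14.7519) (36.3508, 24.8711) (39.8181, 36.6435) (0, 33.4723) (0, 19.9997)]
11. shoelace: 586.4896

Area of P8's cell: 586.4896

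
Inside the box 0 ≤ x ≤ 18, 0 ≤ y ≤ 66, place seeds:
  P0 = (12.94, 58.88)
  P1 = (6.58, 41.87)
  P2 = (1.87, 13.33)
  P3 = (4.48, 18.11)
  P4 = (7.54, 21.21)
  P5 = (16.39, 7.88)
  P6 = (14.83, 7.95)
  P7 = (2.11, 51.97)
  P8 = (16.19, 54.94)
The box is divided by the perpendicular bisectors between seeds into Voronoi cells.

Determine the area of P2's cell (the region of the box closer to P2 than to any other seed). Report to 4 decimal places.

1. box [0,18]×[0,66]: [(0, 0) (18, 0) (18, 66) (0, 66)]
2. ⊥bis P2·P0 via (7.405,36.105): [(0, 37.9046) (0, 0) (18, 0) (18, 33.5301)]  |A|=642.9126
3. ⊥bis P2·P1 via (4.225,27.6): [(0, 28.2973) (0, 0) (18, 0) (18, 25.3267)]  |A|=482.6155
4. ⊥bis P2·P3 via (3.175,15.72): [(0, 17.4536) (0, 0) (18, 0) (18, 7.6252)]  |A|=225.7093
5. ⊥bis P2·P4 via (4.705,17.27): [(0, 17.4536) (0, 0) (18, 0) (18, 7.6252)]  |A|=225.7093
6. ⊥bis P2·P5 via (9.13,10.605): [(9.7105, 12.1515) (0, 17.4536) (0, 0) (5.1495, 0)]  |A|=116.0282
7. ⊥bis P2·P6 via (8.35,10.64): [(9.1129, 12.4778) (0, 17.4536) (0, 0) (3.9331, 0)]  |A|=104.0646
8. ⊥bis P2·P7 via (1.99,32.65): [(9.1129, 12.4778) (0, 17.4536) (0, 0) (3.9331, 0)]  |A|=104.0646
9. ⊥bis P2·P8 via (9.03,34.135): [(9.1129, 12.4778) (0, 17.4536) (0, 0) (3.9331, 0)]  |A|=104.0646
10. canonical 4-gon: [(9.1129, 12.4778) (0, 17.4536) (0, 0) (3.9331, 0)]
11. shoelace: 104.0646

Area of P2's cell: 104.0646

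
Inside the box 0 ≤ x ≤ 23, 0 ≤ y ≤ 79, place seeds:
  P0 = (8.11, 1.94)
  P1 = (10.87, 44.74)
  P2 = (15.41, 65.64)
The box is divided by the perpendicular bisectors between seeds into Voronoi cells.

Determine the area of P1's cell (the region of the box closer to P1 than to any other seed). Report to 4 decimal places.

1. box [0,23]×[0,79]: [(0, 0) (23, 0) (23, 79) (0, 79)]
2. ⊥bis P1·P0 via (9.49,23.34): [(0, 23.952) (23, 22.4688) (23, 79) (0, 79)]  |A|=1283.1612
3. ⊥bis P1·P2 via (13.14,55.19): [(0, 58.0443) (0, 23.952) (23, 22.4688) (23, 53.0482)]  |A|=743.7249
4. canonical 4-gon: [(0, 58.0443) (0, 23.952) (23, 22.4688) (23, 53.0482)]
5. shoelace: 743.7249

Area of P1's cell: 743.7249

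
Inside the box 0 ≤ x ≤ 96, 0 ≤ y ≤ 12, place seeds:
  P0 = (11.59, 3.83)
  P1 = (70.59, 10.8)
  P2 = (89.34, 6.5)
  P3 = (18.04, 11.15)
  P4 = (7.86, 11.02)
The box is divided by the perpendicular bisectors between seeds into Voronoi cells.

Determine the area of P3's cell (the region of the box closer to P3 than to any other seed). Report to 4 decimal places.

Area of P3's cell: 328.6283

1. box [0,96]×[0,12]: [(0, 0) (96, 0) (96, 12) (0, 12)]
2. ⊥bis P3·P0 via (14.815,7.49): [(23.3153, 0) (96, 0) (96, 12) (9.6967, 12)]  |A|=953.9283
3. ⊥bis P3·P1 via (44.315,10.975): [(23.3153, 0) (44.2419, 0) (44.3218, 12) (9.6967, 12)]  |A|=333.3107
4. ⊥bis P3·P2 via (53.69,8.825): [(23.3153, 0) (44.2419, 0) (44.3218, 12) (9.6967, 12)]  |A|=333.3107
5. ⊥bis P3·P4 via (12.95,11.085): [(12.9752, 9.1111) (23.3153, 0) (44.2419, 0) (44.3218, 12) (12.9383, 12)]  |A|=328.6283
6. canonical 5-gon: [(12.9752, 9.1111) (23.3153, 0) (44.2419, 0) (44.3218, 12) (12.9383, 12)]
7. shoelace: 328.6283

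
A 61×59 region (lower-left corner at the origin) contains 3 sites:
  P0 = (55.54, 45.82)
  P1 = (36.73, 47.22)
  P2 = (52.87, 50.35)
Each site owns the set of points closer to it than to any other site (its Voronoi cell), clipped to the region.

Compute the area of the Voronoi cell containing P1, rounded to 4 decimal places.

Area of P1's cell: 2613.6531

1. box [0,61]×[0,59]: [(0, 0) (61, 0) (61, 59) (0, 59)]
2. ⊥bis P1·P0 via (46.135,46.52): [(0, 0) (42.6726, 0) (47.0639, 59) (0, 59)]  |A|=2647.2254
3. ⊥bis P1·P2 via (44.8,48.785): [(0, 0) (42.6726, 0) (45.8866, 43.1821) (42.819, 59) (0, 59)]  |A|=2613.6531
4. canonical 5-gon: [(0, 0) (42.6726, 0) (45.8866, 43.1821) (42.819, 59) (0, 59)]
5. shoelace: 2613.6531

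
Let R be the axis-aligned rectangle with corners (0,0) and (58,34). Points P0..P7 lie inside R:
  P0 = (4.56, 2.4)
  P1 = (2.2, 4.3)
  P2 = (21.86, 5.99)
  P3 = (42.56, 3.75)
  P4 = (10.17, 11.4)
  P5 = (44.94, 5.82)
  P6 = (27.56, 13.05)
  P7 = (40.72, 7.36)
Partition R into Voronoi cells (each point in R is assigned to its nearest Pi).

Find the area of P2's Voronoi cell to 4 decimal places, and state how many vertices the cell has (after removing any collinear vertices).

1. box [0,58]×[0,34]: [(0, 0) (58, 0) (58, 34) (0, 34)]
2. ⊥bis P2·P0 via (13.21,4.195): [(14.0805, 0) (58, 0) (58, 34) (7.025, 34)]  |A|=1613.2056
3. ⊥bis P2·P1 via (12.03,5.145): [(11.3349, 13.2309) (14.0805, 0) (58, 0) (58, 34) (9.5496, 34)]  |A|=1586.9892
4. ⊥bis P2·P3 via (32.21,4.87): [(11.3349, 13.2309) (14.0805, 0) (31.683, 0) (35.3622, 34) (9.5496, 34)]  |A|=754.7582
5. ⊥bis P2·P4 via (16.015,8.695): [(13.4337, 3.1172) (14.0805, 0) (31.683, 0) (35.3622, 34) (27.7259, 34)]  |A|=461.3247
6. ⊥bis P2·P5 via (33.4,5.905): [(13.4337, 3.1172) (14.0805, 0) (31.683, 0) (33.4787, 16.5945) (33.6069, 34) (27.7259, 34)]  |A|=446.0488
7. ⊥bis P2·P6 via (24.71,9.52): [(18.658, 14.4061) (13.4337, 3.1172) (14.0805, 0) (31.683, 0) (32.0702, 3.5777)]  |A|=164.674
8. ⊥bis P2·P7 via (31.29,6.675): [(31.4804, 4.0538) (18.658, 14.4061) (13.4337, 3.1172) (14.0805, 0) (31.683, 0) (31.738, 0.508)]  |A|=163.6897
9. canonical 6-gon: [(31.4804, 4.0538) (18.658, 14.4061) (13.4337, 3.1172) (14.0805, 0) (31.683, 0) (31.738, 0.508)]
10. shoelace: 163.6897

Area of P2's cell: 163.6897 (6 vertices)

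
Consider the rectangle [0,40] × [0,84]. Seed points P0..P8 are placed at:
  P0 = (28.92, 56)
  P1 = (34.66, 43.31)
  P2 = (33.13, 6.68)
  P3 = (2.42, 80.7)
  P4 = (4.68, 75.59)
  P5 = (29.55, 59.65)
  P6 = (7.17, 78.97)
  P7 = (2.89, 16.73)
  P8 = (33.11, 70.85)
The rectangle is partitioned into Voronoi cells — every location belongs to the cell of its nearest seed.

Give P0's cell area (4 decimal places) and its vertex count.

Area of P0's cell: 430.9975 (5 vertices)

1. box [0,40]×[0,84]: [(0, 0) (40, 0) (40, 84) (0, 84)]
2. ⊥bis P0·P1 via (31.79,49.655): [(0, 35.2756) (40, 53.3686) (40, 84) (0, 84)]  |A|=1587.1163
3. ⊥bis P0·P2 via (31.025,31.34): [(0, 35.2756) (40, 53.3686) (40, 84) (0, 84)]  |A|=1587.1163
4. ⊥bis P0·P3 via (15.67,68.35): [(0, 51.5381) (0, 35.2756) (40, 53.3686) (40, 84) (30.257, 84)]  |A|=1096.0161
5. ⊥bis P0·P4 via (16.8,65.795): [(0, 45.0073) (0, 35.2756) (40, 53.3686) (40, 84) (31.5127, 84)]  |A|=972.7328
6. ⊥bis P0·P5 via (29.235,57.825): [(12.6696, 60.6842) (0, 45.0073) (0, 35.2756) (40, 53.3686) (40, 55.9669)]  |A|=490.7119
7. ⊥bis P0·P6 via (18.045,67.485): [(12.6696, 60.6842) (0, 45.0073) (0, 35.2756) (40, 53.3686) (40, 55.9669)]  |A|=490.7119
8. ⊥bis P0·P7 via (15.905,36.365): [(12.6696, 60.6842) (1.0001, 46.2447) (10.4307, 39.9936) (40, 53.3686) (40, 55.9669)]  |A|=430.9975
9. ⊥bis P0·P8 via (31.015,63.425): [(12.6696, 60.6842) (1.0001, 46.2447) (10.4307, 39.9936) (40, 53.3686) (40, 55.9669)]  |A|=430.9975
10. canonical 5-gon: [(12.6696, 60.6842) (1.0001, 46.2447) (10.4307, 39.9936) (40, 53.3686) (40, 55.9669)]
11. shoelace: 430.9975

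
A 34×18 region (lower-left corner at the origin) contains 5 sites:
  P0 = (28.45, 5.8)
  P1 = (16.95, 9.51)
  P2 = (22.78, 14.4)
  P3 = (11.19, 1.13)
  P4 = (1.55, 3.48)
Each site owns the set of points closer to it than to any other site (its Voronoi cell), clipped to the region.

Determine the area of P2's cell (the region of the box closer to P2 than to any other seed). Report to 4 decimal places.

1. box [0,34]×[0,18]: [(0, 0) (34, 0) (34, 18) (0, 18)]
2. ⊥bis P2·P0 via (25.615,10.1): [(0, 0) (10.2958, 0) (34, 15.6282) (34, 18) (0, 18)]  |A|=426.7722
3. ⊥bis P2·P1 via (19.865,11.955): [(22.9144, 8.3195) (34, 15.6282) (34, 18) (14.7947, 18)]  |A|=106.1052
4. ⊥bis P2·P3 via (16.985,7.765): [(22.9144, 8.3195) (34, 15.6282) (34, 18) (14.7947, 18)]  |A|=106.1052
5. ⊥bis P2·P4 via (12.165,8.94): [(22.9144, 8.3195) (34, 15.6282) (34, 18) (14.7947, 18)]  |A|=106.1052
6. canonical 4-gon: [(22.9144, 8.3195) (34, 15.6282) (34, 18) (14.7947, 18)]
7. shoelace: 106.1052

Area of P2's cell: 106.1052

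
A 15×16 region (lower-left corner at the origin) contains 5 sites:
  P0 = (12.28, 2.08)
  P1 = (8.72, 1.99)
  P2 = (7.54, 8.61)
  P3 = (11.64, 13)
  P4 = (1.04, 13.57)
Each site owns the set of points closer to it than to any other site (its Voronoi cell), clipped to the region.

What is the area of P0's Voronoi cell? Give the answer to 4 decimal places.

1. box [0,15]×[0,16]: [(0, 0) (15, 0) (15, 16) (0, 16)]
2. ⊥bis P0·P1 via (10.5,2.035): [(10.5514, 0) (15, 0) (15, 16) (10.147, 16)]  |A|=74.4128
3. ⊥bis P0·P2 via (9.91,5.345): [(10.4072, 5.7059) (10.5514, 0) (15, 0) (15, 9.0397)]  |A|=33.4504
4. ⊥bis P0·P3 via (11.96,7.54): [(13.0195, 7.6021) (10.4072, 5.7059) (10.5514, 0) (15, 0) (15, 7.7182)]  |A|=32.1417
5. ⊥bis P0·P4 via (6.66,7.825): [(13.0195, 7.6021) (10.4072, 5.7059) (10.5514, 0) (15, 0) (15, 7.7182)]  |A|=32.1417
6. canonical 5-gon: [(13.0195, 7.6021) (10.4072, 5.7059) (10.5514, 0) (15, 0) (15, 7.7182)]
7. shoelace: 32.1417

Area of P0's cell: 32.1417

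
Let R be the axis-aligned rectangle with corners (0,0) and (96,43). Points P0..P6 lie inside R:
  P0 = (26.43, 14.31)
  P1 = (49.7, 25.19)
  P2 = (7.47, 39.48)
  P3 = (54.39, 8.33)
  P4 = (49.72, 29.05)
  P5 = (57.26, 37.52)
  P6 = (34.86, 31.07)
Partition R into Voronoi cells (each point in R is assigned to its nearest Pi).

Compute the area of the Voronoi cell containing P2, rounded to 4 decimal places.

Area of P2's cell: 446.1312

1. box [0,96]×[0,43]: [(0, 0) (96, 0) (96, 43) (0, 43)]
2. ⊥bis P2·P0 via (16.95,26.895): [(0, 14.1269) (38.3299, 43) (0, 43)]  |A|=553.3507
3. ⊥bis P2·P1 via (28.585,32.335): [(0, 14.1269) (30.0948, 36.7967) (32.1939, 43) (0, 43)]  |A|=534.3187
4. ⊥bis P2·P3 via (30.93,23.905): [(0, 14.1269) (30.0948, 36.7967) (32.1939, 43) (0, 43)]  |A|=534.3187
5. ⊥bis P2·P4 via (28.595,34.265): [(0, 14.1269) (29.0201, 35.9872) (30.7514, 43) (0, 43)]  |A|=526.7771
6. ⊥bis P2·P5 via (32.365,38.5): [(0, 14.1269) (29.0201, 35.9872) (30.7514, 43) (0, 43)]  |A|=526.7771
7. ⊥bis P2·P6 via (21.165,35.275): [(0, 14.1269) (19.086, 28.504) (23.5369, 43) (0, 43)]  |A|=446.1312
8. canonical 4-gon: [(0, 14.1269) (19.086, 28.504) (23.5369, 43) (0, 43)]
9. shoelace: 446.1312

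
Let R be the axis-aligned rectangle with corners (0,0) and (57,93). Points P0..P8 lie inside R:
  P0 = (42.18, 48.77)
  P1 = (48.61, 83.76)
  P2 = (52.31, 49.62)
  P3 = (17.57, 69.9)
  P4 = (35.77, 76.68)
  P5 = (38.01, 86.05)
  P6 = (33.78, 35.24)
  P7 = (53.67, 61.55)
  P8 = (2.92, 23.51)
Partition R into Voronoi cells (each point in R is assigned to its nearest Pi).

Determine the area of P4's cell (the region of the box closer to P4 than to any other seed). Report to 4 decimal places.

Area of P4's cell: 335.9259

1. box [0,57]×[0,93]: [(0, 0) (57, 0) (57, 93) (0, 93)]
2. ⊥bis P4·P0 via (38.975,62.725): [(0, 53.7737) (57, 66.8647) (57, 93) (0, 93)]  |A|=1862.8033
3. ⊥bis P4·P1 via (42.19,80.22): [(0, 53.7737) (50.3911, 65.3469) (35.1431, 93) (0, 93)]  |A|=1474.2343
4. ⊥bis P4·P2 via (44.04,63.15): [(0, 53.7737) (45.9748, 64.3326) (49.6961, 66.6072) (35.1431, 93) (0, 93)]  |A|=1471.0989
5. ⊥bis P4·P3 via (26.67,73.29): [(31.2654, 60.9544) (45.9748, 64.3326) (49.6961, 66.6072) (35.1431, 93) (19.3275, 93)]  |A|=548.2063
6. ⊥bis P4·P5 via (36.89,81.365): [(22.3686, 84.8365) (31.2654, 60.9544) (45.9748, 64.3326) (49.6961, 66.6072) (42.2675, 80.0795)]  |A|=372.0442
7. ⊥bis P4·P6 via (34.775,55.96): [(22.3686, 84.8365) (31.2654, 60.9544) (45.9748, 64.3326) (49.6961, 66.6072) (42.2675, 80.0795)]  |A|=372.0442
8. ⊥bis P4·P7 via (44.72,69.115): [(22.3686, 84.8365) (31.2654, 60.9544) (39.4017, 62.823) (46.8947, 71.6878) (42.2675, 80.0795)]  |A|=335.9259
9. ⊥bis P4·P8 via (19.345,50.095): [(22.3686, 84.8365) (31.2654, 60.9544) (39.4017, 62.823) (46.8947, 71.6878) (42.2675, 80.0795)]  |A|=335.9259
10. canonical 5-gon: [(22.3686, 84.8365) (31.2654, 60.9544) (39.4017, 62.823) (46.8947, 71.6878) (42.2675, 80.0795)]
11. shoelace: 335.9259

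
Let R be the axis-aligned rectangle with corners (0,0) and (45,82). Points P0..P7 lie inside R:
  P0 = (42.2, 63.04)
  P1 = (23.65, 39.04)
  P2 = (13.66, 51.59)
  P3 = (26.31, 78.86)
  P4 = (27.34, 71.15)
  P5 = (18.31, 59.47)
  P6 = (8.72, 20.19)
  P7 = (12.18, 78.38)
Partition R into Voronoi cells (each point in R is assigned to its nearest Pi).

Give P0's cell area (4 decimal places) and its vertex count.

1. box [0,45]×[0,82]: [(0, 0) (45, 0) (45, 82) (0, 82)]
2. ⊥bis P0·P1 via (32.925,51.04): [(0, 76.4883) (45, 41.707) (45, 82) (0, 82)]  |A|=1030.6055
3. ⊥bis P0·P2 via (27.93,57.315): [(29.3339, 53.8156) (45, 41.707) (45, 82) (18.0266, 82)]  |A|=695.7309
4. ⊥bis P0·P3 via (34.255,70.95): [(25.8476, 62.5054) (29.3339, 53.8156) (45, 41.707) (45, 81.7425)]  |A|=430.3481
5. ⊥bis P0·P4 via (34.77,67.095): [(40.0513, 76.7719) (28.5665, 55.7284) (29.3339, 53.8156) (45, 41.707) (45, 81.7425)]  |A|=362.824
6. ⊥bis P0·P5 via (30.255,61.255): [(40.0513, 76.7719) (30.5404, 59.3451) (31.6322, 52.0393) (45, 41.707) (45, 81.7425)]  |A|=352.1229
7. ⊥bis P0·P6 via (25.46,41.615): [(40.0513, 76.7719) (30.5404, 59.3451) (31.6322, 52.0393) (45, 41.707) (45, 81.7425)]  |A|=352.1229
8. ⊥bis P0·P7 via (27.19,70.71): [(40.0513, 76.7719) (30.5404, 59.3451) (31.6322, 52.0393) (45, 41.707) (45, 81.7425)]  |A|=352.1229
9. canonical 5-gon: [(40.0513, 76.7719) (30.5404, 59.3451) (31.6322, 52.0393) (45, 41.707) (45, 81.7425)]
10. shoelace: 352.1229

Area of P0's cell: 352.1229 (5 vertices)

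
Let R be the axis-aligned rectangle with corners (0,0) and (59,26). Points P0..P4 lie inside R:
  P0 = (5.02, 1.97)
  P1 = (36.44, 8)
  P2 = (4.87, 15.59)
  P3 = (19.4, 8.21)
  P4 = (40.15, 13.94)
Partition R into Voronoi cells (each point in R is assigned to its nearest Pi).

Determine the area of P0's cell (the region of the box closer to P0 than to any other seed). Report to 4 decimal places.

Area of P0's cell: 109.9119

1. box [0,59]×[0,26]: [(0, 0) (59, 0) (59, 26) (0, 26)]
2. ⊥bis P0·P1 via (20.73,4.985): [(0, 0) (21.6867, 0) (16.6969, 26) (0, 26)]  |A|=498.9866
3. ⊥bis P0·P2 via (4.945,8.78): [(0, 8.7255) (0, 0) (21.6867, 0) (19.9699, 8.9455)]  |A|=184.1231
4. ⊥bis P0·P3 via (12.21,5.09): [(10.5818, 8.8421) (0, 8.7255) (0, 0) (14.4187, 0)]  |A|=109.9119
5. ⊥bis P0·P4 via (22.585,7.955): [(10.5818, 8.8421) (0, 8.7255) (0, 0) (14.4187, 0)]  |A|=109.9119
6. canonical 4-gon: [(10.5818, 8.8421) (0, 8.7255) (0, 0) (14.4187, 0)]
7. shoelace: 109.9119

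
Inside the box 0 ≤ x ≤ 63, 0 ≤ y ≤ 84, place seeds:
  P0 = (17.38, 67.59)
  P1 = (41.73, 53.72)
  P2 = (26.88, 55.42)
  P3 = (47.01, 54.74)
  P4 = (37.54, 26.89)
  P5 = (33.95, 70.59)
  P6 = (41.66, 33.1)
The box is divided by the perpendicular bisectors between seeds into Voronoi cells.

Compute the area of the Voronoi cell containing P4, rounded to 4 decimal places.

1. box [0,63]×[0,84]: [(0, 0) (63, 0) (63, 84) (0, 84)]
2. ⊥bis P4·P0 via (27.46,47.24): [(0, 33.6382) (0, 0) (63, 0) (63, 64.8441)]  |A|=3102.1918
3. ⊥bis P4·P1 via (39.635,40.305): [(19.7338, 43.4129) (0, 33.6382) (0, 0) (63, 0) (63, 36.6561)]  |A|=2492.3982
4. ⊥bis P4·P2 via (32.21,41.155): [(32.7943, 41.3733) (0, 29.12) (0, 0) (63, 0) (63, 36.6561)]  |A|=2334.3562
5. ⊥bis P4·P3 via (42.275,40.815): [(47.291, 39.1094) (32.7943, 41.3733) (0, 29.12) (0, 0) (63, 0) (63, 33.7678)]  |A|=2311.6696
6. ⊥bis P4·P5 via (35.745,48.74): [(47.291, 39.1094) (32.7943, 41.3733) (0, 29.12) (0, 0) (63, 0) (63, 33.7678)]  |A|=2311.6696
7. ⊥bis P4·P6 via (39.6,29.995): [(26.1766, 38.9007) (0, 29.12) (0, 0) (63, 0) (63, 14.4704)]  |A|=1872.9269
8. canonical 5-gon: [(26.1766, 38.9007) (0, 29.12) (0, 0) (63, 0) (63, 14.4704)]
9. shoelace: 1872.9269

Area of P4's cell: 1872.9269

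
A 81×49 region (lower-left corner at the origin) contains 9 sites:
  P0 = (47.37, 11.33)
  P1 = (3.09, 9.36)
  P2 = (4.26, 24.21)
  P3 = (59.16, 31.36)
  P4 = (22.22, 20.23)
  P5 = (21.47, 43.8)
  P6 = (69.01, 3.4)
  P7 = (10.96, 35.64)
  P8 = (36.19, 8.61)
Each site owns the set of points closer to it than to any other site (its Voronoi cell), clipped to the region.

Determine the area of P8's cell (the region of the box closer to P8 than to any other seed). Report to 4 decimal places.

Area of P8's cell: 335.8576

1. box [0,81]×[0,49]: [(0, 0) (81, 0) (81, 49) (0, 49)]
2. ⊥bis P8·P0 via (41.78,9.97): [(0, 0) (44.2056, 0) (32.2843, 49) (0, 49)]  |A|=1874.0037
3. ⊥bis P8·P1 via (19.64,8.985): [(19.4364, 0) (44.2056, 0) (32.2843, 49) (20.5467, 49)]  |A|=894.4178
4. ⊥bis P8·P2 via (20.225,16.41): [(19.788, 15.5155) (19.4364, 0) (44.2056, 0) (33.5685, 43.7215)]  |A|=643.4215
5. ⊥bis P8·P3 via (47.675,19.985): [(30.4625, 37.364) (19.788, 15.5155) (19.4364, 0) (44.2056, 0) (36.6304, 31.1364)]  |A|=614.1435
6. ⊥bis P8·P4 via (29.205,14.42): [(19.4987, 2.7508) (19.4364, 0) (44.2056, 0) (38.0966, 25.1098)]  |A|=335.8576
7. ⊥bis P8·P5 via (28.83,26.205): [(19.4987, 2.7508) (19.4364, 0) (44.2056, 0) (38.0966, 25.1098)]  |A|=335.8576
8. ⊥bis P8·P6 via (52.6,6.005): [(19.4987, 2.7508) (19.4364, 0) (44.2056, 0) (38.0966, 25.1098)]  |A|=335.8576
9. ⊥bis P8·P7 via (23.575,22.125): [(19.4987, 2.7508) (19.4364, 0) (44.2056, 0) (38.0966, 25.1098)]  |A|=335.8576
10. canonical 4-gon: [(19.4987, 2.7508) (19.4364, 0) (44.2056, 0) (38.0966, 25.1098)]
11. shoelace: 335.8576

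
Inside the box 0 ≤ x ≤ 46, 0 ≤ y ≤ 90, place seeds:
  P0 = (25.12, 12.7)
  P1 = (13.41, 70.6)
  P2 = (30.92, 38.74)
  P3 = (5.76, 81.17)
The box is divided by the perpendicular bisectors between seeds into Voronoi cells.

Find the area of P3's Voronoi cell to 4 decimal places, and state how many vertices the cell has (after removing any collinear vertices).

Area of P3's cell: 306.1786 (3 vertices)

1. box [0,46]×[0,90]: [(0, 0) (46, 0) (46, 90) (0, 90)]
2. ⊥bis P3·P0 via (15.44,46.935): [(0, 42.5693) (46, 55.5759) (46, 90) (0, 90)]  |A|=1882.6603
3. ⊥bis P3·P1 via (9.585,75.885): [(0, 68.9479) (29.0877, 90) (0, 90)]  |A|=306.1786
4. ⊥bis P3·P2 via (18.34,59.955): [(0, 68.9479) (29.0877, 90) (0, 90)]  |A|=306.1786
5. canonical 3-gon: [(0, 68.9479) (29.0877, 90) (0, 90)]
6. shoelace: 306.1786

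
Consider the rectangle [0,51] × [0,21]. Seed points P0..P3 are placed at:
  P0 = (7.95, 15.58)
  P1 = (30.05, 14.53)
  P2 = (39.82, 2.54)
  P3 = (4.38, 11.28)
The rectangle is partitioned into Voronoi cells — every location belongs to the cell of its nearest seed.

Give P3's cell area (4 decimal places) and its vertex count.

1. box [0,51]×[0,21]: [(0, 0) (51, 0) (51, 21) (0, 21)]
2. ⊥bis P3·P0 via (6.165,13.43): [(0, 18.5484) (0, 0) (22.3412, 0)]  |A|=207.1965
3. ⊥bis P3·P1 via (17.215,12.905): [(18.4387, 3.24) (0, 18.5484) (0, 0) (18.8489, 0)]  |A|=201.5389
4. ⊥bis P3·P2 via (22.1,6.91): [(18.4387, 3.24) (0, 18.5484) (0, 0) (18.8489, 0)]  |A|=201.5389
5. canonical 4-gon: [(18.4387, 3.24) (0, 18.5484) (0, 0) (18.8489, 0)]
6. shoelace: 201.5389

Area of P3's cell: 201.5389 (4 vertices)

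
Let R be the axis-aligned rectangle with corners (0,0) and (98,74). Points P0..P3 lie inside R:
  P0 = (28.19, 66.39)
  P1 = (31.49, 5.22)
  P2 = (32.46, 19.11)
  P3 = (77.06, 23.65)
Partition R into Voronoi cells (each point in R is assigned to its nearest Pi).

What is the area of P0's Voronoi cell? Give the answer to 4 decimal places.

Area of P0's cell: 2030.8180

1. box [0,98]×[0,74]: [(0, 0) (98, 0) (98, 74) (0, 74)]
2. ⊥bis P0·P1 via (29.84,35.805): [(0, 34.1952) (98, 39.4821) (98, 74) (0, 74)]  |A|=3641.8129
3. ⊥bis P0·P2 via (30.325,42.75): [(0, 40.0113) (98, 48.8619) (98, 74) (0, 74)]  |A|=2897.2136
4. ⊥bis P0·P3 via (52.625,45.02): [(0, 40.0113) (52.3819, 44.742) (77.9699, 74) (0, 74)]  |A|=2030.818
5. canonical 4-gon: [(0, 40.0113) (52.3819, 44.742) (77.9699, 74) (0, 74)]
6. shoelace: 2030.818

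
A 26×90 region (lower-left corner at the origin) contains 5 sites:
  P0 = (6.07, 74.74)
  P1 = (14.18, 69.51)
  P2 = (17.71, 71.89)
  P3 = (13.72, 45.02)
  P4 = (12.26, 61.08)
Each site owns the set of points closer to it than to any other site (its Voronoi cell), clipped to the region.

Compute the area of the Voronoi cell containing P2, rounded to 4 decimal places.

1. box [0,26]×[0,90]: [(0, 0) (26, 0) (26, 90) (0, 90)]
2. ⊥bis P2·P0 via (11.89,73.315): [(0, 24.7537) (0, 0) (26, 0) (26, 90) (15.9752, 90)]  |A|=1818.8375
3. ⊥bis P2·P1 via (15.945,70.7): [(12.5006, 75.8087) (26, 55.7865) (26, 90) (15.9752, 90)]  |A|=302.0632
4. ⊥bis P2·P3 via (15.715,58.455): [(12.5006, 75.8087) (25.1449, 57.0547) (26, 56.9278) (26, 90) (15.9752, 90)]  |A|=301.5753
5. ⊥bis P2·P4 via (14.985,66.485): [(12.5006, 75.8087) (20.7446, 63.5812) (26, 60.9316) (26, 90) (15.9752, 90)]  |A|=288.5434
6. canonical 5-gon: [(12.5006, 75.8087) (20.7446, 63.5812) (26, 60.9316) (26, 90) (15.9752, 90)]
7. shoelace: 288.5434

Area of P2's cell: 288.5434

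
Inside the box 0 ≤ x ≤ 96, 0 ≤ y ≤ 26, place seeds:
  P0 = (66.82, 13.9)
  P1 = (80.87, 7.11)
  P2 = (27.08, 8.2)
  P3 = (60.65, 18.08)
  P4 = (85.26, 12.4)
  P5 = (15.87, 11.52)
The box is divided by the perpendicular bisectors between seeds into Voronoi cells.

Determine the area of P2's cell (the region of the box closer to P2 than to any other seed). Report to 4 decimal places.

1. box [0,96]×[0,26]: [(0, 0) (96, 0) (96, 26) (0, 26)]
2. ⊥bis P2·P0 via (46.95,11.05): [(0, 0) (48.5349, 0) (44.8057, 26) (0, 26)]  |A|=1213.428
3. ⊥bis P2·P1 via (53.975,7.655): [(0, 0) (48.5349, 0) (44.8057, 26) (0, 26)]  |A|=1213.428
4. ⊥bis P2·P3 via (43.865,13.14): [(0, 0) (47.7322, 0) (40.0802, 26) (0, 26)]  |A|=1141.5613
5. ⊥bis P2·P4 via (56.17,10.3): [(0, 0) (47.7322, 0) (40.0802, 26) (0, 26)]  |A|=1141.5613
6. ⊥bis P2·P5 via (21.475,9.86): [(18.5548, 0) (47.7322, 0) (40.0802, 26) (26.2551, 26)]  |A|=559.0324
7. canonical 4-gon: [(18.5548, 0) (47.7322, 0) (40.0802, 26) (26.2551, 26)]
8. shoelace: 559.0324

Area of P2's cell: 559.0324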